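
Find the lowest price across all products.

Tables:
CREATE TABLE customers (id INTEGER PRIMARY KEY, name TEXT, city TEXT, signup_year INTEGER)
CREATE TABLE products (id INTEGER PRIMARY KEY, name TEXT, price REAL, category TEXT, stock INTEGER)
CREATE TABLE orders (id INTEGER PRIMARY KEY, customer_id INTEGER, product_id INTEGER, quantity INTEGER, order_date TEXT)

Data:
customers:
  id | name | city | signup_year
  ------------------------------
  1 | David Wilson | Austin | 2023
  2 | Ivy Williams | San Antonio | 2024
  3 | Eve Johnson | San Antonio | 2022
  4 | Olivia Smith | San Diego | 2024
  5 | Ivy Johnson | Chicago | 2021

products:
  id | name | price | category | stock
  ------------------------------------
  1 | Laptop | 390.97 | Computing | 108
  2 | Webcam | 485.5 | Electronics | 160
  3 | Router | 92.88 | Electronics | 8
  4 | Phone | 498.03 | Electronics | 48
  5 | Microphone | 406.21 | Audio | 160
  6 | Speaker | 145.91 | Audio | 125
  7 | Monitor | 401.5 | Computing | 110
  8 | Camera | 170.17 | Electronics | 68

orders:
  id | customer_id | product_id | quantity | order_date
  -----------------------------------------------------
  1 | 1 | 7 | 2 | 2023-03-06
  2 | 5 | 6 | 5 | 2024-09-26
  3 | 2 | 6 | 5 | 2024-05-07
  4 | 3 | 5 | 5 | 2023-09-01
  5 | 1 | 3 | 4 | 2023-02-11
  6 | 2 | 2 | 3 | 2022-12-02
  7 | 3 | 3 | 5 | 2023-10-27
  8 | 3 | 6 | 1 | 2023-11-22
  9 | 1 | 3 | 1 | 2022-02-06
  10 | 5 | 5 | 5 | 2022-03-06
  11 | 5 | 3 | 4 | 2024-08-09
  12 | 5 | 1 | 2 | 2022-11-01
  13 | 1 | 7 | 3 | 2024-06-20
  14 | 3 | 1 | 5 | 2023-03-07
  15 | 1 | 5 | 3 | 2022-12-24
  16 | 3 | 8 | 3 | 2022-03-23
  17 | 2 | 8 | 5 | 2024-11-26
SELECT MIN(price) FROM products

Execution result:
92.88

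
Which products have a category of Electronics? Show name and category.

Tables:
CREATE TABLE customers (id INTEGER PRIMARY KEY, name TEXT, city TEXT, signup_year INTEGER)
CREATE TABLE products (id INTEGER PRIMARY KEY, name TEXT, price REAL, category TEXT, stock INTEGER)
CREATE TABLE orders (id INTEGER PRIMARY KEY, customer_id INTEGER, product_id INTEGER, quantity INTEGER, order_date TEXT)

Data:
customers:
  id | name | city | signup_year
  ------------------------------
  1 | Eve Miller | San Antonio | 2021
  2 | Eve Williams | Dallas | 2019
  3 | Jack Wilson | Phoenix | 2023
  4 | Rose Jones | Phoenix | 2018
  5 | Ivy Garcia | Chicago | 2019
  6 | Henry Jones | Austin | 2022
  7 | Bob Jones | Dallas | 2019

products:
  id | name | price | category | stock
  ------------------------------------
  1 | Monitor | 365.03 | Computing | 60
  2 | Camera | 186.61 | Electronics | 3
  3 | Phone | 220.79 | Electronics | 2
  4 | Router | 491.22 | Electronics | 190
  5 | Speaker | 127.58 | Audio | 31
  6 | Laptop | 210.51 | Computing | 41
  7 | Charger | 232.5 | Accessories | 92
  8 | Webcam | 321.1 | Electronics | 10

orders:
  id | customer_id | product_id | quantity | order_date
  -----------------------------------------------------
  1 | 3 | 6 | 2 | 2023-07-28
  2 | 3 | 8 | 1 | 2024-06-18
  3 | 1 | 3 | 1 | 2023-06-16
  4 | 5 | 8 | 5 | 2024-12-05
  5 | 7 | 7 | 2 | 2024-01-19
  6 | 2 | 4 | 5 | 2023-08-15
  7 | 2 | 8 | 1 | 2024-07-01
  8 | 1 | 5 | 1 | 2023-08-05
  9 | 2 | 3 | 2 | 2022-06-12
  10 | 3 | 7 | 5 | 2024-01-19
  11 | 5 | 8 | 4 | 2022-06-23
SELECT name, category FROM products WHERE category = 'Electronics'

Execution result:
name | category
Camera | Electronics
Phone | Electronics
Router | Electronics
Webcam | Electronics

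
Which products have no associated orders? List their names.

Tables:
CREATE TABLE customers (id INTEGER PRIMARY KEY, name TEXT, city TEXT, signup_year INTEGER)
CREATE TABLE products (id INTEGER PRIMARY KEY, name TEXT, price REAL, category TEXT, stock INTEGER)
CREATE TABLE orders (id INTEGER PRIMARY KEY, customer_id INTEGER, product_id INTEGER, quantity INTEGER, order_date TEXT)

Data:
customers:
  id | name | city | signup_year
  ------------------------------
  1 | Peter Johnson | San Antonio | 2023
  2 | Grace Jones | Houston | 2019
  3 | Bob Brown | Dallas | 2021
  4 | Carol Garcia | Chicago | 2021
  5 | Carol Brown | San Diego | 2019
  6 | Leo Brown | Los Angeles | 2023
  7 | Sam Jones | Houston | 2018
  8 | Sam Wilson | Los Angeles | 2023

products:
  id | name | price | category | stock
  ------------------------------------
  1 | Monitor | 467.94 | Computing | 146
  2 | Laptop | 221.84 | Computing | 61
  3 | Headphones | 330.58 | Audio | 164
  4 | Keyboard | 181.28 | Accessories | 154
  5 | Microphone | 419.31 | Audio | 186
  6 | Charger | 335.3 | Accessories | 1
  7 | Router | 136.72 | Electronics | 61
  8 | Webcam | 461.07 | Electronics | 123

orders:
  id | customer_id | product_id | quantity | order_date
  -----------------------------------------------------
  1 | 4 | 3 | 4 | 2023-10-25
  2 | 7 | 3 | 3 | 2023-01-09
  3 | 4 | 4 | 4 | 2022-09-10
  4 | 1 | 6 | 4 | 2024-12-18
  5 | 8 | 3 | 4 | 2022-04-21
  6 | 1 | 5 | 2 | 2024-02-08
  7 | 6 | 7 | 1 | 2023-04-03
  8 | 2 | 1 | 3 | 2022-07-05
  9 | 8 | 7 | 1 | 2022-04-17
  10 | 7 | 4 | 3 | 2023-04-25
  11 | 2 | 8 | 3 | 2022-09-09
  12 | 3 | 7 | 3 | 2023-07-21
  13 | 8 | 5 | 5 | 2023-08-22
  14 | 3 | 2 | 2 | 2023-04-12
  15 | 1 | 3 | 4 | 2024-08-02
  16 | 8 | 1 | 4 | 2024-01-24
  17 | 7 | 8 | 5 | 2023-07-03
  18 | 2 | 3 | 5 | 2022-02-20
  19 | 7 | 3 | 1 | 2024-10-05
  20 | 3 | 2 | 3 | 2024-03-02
SELECT p.name FROM products p LEFT JOIN orders c ON c.product_id = p.id WHERE c.id IS NULL

Execution result:
(no rows)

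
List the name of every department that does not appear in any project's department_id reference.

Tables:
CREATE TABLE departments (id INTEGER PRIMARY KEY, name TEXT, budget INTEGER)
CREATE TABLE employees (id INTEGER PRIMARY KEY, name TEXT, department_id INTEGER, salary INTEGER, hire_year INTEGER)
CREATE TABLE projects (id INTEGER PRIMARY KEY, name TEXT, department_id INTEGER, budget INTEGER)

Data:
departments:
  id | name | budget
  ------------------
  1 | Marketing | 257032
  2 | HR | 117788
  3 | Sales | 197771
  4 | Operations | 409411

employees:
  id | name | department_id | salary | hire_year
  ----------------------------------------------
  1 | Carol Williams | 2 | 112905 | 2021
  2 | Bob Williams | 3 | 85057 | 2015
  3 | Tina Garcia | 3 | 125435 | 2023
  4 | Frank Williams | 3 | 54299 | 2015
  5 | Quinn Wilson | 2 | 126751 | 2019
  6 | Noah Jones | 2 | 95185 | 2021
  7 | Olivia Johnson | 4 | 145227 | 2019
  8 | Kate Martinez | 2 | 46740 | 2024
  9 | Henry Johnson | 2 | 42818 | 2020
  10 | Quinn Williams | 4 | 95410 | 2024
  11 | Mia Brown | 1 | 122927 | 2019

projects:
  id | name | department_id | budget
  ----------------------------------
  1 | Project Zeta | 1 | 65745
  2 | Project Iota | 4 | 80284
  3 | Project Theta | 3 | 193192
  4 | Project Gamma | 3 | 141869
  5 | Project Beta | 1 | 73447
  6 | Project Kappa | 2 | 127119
SELECT p.name FROM departments p LEFT JOIN projects c ON c.department_id = p.id WHERE c.id IS NULL

Execution result:
(no rows)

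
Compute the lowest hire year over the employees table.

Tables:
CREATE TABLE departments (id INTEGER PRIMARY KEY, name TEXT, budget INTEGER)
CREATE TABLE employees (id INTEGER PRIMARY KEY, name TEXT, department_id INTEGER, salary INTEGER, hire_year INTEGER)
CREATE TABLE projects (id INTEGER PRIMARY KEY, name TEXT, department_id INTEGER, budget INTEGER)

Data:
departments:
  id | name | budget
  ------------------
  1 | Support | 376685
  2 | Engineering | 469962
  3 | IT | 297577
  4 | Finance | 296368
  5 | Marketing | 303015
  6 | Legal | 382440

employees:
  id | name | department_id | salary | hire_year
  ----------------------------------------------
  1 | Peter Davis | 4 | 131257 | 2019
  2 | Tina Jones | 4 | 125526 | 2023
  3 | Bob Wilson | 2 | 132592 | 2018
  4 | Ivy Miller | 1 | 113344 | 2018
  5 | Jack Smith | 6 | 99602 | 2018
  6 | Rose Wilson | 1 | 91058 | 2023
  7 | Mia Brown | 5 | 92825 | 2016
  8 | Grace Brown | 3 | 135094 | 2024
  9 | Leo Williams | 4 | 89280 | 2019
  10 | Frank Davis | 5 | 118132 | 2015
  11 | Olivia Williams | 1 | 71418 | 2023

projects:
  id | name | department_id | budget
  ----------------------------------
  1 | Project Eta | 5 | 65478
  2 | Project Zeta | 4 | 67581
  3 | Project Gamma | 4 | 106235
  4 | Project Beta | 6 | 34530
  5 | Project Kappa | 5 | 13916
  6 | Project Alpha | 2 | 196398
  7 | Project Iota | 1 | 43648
SELECT MIN(hire_year) FROM employees

Execution result:
2015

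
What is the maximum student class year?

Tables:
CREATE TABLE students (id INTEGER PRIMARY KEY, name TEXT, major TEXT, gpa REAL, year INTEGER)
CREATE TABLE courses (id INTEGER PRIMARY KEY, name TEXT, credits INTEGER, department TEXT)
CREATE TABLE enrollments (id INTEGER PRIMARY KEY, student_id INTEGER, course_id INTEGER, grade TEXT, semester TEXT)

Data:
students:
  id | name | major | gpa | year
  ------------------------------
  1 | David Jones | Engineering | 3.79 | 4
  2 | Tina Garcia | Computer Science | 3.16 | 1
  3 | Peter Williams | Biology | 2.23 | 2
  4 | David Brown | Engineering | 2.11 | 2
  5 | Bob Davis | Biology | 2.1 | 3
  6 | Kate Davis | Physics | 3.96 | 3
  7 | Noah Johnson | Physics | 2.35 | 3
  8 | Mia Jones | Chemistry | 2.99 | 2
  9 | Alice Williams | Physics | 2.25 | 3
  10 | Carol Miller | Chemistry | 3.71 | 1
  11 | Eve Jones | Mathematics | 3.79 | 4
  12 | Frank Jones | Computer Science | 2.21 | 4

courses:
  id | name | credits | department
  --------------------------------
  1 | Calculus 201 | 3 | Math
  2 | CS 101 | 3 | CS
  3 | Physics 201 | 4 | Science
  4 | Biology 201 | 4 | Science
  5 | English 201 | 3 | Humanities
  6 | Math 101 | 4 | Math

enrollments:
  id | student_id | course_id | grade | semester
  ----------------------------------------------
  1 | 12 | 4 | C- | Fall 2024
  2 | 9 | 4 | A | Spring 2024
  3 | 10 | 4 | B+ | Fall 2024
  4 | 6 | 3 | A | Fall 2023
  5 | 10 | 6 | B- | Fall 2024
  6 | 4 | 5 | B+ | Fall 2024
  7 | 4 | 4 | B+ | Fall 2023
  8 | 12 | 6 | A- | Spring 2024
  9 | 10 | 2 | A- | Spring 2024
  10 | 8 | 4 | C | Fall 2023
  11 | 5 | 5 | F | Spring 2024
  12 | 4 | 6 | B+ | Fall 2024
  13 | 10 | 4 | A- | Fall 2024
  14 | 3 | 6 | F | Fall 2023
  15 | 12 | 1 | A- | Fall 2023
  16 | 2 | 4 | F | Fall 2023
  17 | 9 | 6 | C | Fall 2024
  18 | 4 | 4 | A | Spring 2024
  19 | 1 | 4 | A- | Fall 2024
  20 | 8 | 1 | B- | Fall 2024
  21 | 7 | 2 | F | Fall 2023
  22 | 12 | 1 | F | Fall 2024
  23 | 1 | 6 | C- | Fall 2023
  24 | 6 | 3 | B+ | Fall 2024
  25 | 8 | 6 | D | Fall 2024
SELECT MAX(year) FROM students

Execution result:
4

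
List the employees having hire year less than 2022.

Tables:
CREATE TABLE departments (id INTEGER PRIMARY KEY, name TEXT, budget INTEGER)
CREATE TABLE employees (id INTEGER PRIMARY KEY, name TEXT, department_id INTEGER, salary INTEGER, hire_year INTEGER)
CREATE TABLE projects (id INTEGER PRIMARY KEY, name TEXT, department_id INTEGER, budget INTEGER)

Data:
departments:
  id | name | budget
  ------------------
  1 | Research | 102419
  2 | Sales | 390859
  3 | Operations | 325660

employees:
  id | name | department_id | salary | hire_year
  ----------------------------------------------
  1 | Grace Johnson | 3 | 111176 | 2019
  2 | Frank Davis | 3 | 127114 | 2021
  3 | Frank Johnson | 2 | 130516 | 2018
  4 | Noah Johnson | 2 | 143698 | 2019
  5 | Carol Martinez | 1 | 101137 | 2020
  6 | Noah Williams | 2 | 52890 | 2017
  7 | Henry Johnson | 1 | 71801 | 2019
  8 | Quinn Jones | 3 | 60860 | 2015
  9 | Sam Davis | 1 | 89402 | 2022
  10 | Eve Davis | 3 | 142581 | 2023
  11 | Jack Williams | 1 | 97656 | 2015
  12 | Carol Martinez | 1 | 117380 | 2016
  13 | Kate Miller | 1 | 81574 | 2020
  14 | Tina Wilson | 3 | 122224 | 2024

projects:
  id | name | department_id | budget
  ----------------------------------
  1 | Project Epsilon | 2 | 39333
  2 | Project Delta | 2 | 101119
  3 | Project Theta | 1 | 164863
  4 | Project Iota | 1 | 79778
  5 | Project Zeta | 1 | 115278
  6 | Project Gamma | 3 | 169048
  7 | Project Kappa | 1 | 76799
SELECT name, hire_year FROM employees WHERE hire_year < 2022

Execution result:
name | hire_year
Grace Johnson | 2019
Frank Davis | 2021
Frank Johnson | 2018
Noah Johnson | 2019
Carol Martinez | 2020
Noah Williams | 2017
Henry Johnson | 2019
Quinn Jones | 2015
Jack Williams | 2015
Carol Martinez | 2016
Kate Miller | 2020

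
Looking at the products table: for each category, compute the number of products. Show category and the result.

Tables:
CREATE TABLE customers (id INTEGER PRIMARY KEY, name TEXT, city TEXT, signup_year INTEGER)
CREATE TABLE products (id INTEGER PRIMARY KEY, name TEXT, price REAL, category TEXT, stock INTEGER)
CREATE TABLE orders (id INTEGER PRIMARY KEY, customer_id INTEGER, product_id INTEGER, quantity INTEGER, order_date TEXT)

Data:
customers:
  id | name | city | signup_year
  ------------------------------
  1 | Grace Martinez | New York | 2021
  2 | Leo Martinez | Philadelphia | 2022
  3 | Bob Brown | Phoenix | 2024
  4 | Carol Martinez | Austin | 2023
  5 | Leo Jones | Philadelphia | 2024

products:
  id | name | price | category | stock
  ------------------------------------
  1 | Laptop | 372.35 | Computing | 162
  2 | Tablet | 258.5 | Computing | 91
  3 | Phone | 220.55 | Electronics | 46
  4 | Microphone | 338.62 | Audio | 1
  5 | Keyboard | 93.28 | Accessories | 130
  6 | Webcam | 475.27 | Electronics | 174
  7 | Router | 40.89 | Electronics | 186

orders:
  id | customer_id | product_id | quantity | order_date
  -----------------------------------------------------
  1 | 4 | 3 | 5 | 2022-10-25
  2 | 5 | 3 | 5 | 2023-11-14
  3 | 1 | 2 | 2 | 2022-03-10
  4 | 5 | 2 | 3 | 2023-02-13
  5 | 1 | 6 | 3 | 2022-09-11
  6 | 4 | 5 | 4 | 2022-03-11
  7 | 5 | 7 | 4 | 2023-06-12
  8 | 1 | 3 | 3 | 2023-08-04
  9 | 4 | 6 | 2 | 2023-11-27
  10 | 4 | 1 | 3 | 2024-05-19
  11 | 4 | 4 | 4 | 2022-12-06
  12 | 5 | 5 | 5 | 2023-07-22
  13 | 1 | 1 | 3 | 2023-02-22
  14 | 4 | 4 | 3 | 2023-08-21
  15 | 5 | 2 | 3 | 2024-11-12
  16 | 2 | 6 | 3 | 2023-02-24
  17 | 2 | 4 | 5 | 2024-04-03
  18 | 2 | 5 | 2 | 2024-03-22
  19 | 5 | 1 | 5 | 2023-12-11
SELECT category, COUNT(*) AS n FROM products GROUP BY category

Execution result:
category | n
Accessories | 1
Audio | 1
Computing | 2
Electronics | 3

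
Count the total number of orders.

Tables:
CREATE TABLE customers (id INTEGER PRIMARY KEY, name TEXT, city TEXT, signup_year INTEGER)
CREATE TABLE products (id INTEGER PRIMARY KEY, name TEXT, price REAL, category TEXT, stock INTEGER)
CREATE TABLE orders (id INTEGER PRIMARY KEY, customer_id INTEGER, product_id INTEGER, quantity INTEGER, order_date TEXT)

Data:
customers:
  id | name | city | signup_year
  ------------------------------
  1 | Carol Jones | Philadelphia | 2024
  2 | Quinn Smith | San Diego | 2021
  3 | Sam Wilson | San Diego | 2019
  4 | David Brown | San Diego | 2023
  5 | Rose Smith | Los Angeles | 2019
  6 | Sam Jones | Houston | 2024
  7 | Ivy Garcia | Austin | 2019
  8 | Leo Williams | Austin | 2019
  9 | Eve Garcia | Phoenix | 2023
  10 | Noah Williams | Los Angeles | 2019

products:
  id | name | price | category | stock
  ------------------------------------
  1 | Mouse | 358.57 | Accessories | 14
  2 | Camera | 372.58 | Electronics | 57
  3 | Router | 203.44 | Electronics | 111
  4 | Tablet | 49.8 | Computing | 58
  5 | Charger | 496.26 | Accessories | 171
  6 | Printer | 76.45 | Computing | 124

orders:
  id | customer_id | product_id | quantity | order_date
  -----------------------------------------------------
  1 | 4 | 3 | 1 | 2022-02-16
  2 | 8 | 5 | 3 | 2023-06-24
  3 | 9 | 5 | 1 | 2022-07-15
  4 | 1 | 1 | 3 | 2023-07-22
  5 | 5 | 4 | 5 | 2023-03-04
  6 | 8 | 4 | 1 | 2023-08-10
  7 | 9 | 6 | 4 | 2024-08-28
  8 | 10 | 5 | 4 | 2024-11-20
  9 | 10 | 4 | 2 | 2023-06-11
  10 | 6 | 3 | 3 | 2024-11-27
SELECT COUNT(*) FROM orders

Execution result:
10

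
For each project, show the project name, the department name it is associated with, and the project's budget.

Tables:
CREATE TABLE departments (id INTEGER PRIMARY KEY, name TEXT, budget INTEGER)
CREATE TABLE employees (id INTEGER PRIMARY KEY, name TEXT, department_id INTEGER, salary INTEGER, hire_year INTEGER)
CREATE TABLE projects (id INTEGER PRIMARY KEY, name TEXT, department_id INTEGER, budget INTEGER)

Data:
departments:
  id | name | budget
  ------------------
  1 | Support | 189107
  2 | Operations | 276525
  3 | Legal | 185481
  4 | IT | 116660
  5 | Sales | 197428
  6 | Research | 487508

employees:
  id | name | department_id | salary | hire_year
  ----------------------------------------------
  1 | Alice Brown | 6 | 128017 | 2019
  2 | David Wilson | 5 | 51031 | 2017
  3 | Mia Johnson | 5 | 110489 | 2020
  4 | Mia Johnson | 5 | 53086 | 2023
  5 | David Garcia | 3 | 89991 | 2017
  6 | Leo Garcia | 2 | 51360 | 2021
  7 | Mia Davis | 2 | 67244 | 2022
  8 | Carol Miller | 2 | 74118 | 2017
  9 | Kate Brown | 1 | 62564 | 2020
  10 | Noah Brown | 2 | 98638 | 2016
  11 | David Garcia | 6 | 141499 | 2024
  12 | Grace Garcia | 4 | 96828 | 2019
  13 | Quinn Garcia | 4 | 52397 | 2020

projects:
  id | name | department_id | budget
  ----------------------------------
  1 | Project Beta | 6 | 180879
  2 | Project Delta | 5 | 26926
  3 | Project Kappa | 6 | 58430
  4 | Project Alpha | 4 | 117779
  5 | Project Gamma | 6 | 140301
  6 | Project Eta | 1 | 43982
SELECT c.name, p.name AS department, c.budget FROM projects c JOIN departments p ON c.department_id = p.id

Execution result:
name | department | budget
Project Beta | Research | 180879
Project Delta | Sales | 26926
Project Kappa | Research | 58430
Project Alpha | IT | 117779
Project Gamma | Research | 140301
Project Eta | Support | 43982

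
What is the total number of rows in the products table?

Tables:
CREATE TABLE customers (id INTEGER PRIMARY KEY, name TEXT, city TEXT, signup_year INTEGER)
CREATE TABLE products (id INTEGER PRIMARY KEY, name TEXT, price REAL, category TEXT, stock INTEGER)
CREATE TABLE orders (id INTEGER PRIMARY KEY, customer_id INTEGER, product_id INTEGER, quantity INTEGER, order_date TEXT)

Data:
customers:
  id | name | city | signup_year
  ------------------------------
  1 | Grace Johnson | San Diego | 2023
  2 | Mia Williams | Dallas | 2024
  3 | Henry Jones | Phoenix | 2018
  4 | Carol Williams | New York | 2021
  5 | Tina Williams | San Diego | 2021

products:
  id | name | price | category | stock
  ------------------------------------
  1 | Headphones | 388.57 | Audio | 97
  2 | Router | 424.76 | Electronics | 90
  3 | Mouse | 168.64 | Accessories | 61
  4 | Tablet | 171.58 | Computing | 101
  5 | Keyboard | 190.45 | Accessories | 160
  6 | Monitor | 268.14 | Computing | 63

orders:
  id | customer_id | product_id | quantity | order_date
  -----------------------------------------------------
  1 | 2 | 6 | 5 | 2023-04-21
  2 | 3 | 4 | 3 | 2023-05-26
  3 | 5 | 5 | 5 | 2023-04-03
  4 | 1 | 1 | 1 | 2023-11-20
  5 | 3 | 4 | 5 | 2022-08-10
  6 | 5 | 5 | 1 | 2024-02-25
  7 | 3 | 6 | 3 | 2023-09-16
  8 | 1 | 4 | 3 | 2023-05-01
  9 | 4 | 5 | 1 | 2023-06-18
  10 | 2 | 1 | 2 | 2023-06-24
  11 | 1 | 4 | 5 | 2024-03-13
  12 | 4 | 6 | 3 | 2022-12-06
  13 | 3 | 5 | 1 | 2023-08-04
SELECT COUNT(*) FROM products

Execution result:
6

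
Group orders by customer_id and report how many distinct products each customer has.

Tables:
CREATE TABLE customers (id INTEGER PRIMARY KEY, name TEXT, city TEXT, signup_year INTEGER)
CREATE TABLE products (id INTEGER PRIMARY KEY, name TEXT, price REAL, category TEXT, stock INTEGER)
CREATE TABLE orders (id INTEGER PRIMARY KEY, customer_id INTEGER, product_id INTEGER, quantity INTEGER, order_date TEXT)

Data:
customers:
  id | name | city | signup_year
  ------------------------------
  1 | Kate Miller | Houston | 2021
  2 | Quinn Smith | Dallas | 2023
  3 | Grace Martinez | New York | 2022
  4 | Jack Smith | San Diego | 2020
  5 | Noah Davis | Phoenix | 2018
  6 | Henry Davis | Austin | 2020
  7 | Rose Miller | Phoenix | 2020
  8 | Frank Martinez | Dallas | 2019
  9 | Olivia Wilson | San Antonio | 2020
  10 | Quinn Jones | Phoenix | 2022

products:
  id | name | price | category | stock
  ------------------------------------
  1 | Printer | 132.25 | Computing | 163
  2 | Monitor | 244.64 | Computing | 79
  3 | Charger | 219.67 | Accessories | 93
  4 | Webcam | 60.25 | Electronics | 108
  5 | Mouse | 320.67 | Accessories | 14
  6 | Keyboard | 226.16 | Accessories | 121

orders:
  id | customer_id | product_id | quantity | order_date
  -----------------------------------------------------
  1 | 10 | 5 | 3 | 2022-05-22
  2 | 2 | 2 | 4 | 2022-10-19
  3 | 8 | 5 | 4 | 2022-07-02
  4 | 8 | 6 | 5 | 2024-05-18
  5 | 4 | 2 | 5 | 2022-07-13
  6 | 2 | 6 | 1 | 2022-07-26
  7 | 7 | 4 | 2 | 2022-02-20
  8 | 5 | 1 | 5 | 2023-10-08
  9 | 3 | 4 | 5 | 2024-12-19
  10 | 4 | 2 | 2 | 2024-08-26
SELECT customer_id, COUNT(DISTINCT product_id) AS distinct_product_count FROM orders GROUP BY customer_id

Execution result:
customer_id | distinct_product_count
2 | 2
3 | 1
4 | 1
5 | 1
7 | 1
8 | 2
10 | 1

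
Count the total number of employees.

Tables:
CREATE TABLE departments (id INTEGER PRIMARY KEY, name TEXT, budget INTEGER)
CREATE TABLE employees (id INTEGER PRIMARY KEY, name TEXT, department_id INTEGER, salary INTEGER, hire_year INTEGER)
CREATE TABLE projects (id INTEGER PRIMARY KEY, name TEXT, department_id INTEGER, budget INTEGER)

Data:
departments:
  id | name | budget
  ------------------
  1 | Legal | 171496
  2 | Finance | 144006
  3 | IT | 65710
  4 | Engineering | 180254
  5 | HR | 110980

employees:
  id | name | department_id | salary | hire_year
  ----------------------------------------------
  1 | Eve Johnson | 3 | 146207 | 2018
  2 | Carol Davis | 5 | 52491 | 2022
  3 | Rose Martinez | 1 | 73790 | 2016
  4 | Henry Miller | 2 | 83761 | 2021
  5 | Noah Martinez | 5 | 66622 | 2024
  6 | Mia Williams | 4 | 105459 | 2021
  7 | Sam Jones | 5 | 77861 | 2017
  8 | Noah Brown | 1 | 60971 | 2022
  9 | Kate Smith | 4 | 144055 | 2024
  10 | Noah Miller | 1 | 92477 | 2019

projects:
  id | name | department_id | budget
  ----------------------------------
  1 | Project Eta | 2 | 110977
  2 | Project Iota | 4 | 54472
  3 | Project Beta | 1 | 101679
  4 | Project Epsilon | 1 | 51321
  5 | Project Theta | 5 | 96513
SELECT COUNT(*) FROM employees

Execution result:
10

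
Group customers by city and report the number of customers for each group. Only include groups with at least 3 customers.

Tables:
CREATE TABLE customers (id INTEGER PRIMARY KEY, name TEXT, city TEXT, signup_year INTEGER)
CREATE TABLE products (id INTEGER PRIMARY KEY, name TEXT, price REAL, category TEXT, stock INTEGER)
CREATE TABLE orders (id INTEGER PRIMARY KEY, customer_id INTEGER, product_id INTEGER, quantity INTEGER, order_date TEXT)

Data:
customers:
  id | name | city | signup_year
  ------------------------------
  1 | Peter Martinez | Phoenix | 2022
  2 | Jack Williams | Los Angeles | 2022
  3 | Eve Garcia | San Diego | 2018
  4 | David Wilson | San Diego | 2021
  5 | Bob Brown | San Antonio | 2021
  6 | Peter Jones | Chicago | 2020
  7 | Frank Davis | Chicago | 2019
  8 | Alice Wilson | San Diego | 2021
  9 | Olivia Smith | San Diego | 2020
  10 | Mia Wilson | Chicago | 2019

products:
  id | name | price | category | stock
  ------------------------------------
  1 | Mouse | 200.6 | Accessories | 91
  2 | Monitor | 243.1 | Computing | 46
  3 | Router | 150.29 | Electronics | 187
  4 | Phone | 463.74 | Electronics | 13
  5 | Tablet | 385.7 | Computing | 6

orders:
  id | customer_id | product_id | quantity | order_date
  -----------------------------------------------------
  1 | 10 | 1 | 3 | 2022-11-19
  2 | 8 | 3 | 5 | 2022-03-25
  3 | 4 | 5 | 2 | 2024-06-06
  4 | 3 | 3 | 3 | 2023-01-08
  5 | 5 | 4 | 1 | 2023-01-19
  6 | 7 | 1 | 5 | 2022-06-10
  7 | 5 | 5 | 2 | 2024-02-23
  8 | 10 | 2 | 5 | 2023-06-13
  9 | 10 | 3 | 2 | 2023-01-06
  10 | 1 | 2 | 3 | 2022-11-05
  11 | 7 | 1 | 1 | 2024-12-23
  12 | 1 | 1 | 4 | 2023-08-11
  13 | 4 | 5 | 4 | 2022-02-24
SELECT city, COUNT(*) AS n FROM customers GROUP BY city HAVING COUNT(*) >= 3

Execution result:
city | n
Chicago | 3
San Diego | 4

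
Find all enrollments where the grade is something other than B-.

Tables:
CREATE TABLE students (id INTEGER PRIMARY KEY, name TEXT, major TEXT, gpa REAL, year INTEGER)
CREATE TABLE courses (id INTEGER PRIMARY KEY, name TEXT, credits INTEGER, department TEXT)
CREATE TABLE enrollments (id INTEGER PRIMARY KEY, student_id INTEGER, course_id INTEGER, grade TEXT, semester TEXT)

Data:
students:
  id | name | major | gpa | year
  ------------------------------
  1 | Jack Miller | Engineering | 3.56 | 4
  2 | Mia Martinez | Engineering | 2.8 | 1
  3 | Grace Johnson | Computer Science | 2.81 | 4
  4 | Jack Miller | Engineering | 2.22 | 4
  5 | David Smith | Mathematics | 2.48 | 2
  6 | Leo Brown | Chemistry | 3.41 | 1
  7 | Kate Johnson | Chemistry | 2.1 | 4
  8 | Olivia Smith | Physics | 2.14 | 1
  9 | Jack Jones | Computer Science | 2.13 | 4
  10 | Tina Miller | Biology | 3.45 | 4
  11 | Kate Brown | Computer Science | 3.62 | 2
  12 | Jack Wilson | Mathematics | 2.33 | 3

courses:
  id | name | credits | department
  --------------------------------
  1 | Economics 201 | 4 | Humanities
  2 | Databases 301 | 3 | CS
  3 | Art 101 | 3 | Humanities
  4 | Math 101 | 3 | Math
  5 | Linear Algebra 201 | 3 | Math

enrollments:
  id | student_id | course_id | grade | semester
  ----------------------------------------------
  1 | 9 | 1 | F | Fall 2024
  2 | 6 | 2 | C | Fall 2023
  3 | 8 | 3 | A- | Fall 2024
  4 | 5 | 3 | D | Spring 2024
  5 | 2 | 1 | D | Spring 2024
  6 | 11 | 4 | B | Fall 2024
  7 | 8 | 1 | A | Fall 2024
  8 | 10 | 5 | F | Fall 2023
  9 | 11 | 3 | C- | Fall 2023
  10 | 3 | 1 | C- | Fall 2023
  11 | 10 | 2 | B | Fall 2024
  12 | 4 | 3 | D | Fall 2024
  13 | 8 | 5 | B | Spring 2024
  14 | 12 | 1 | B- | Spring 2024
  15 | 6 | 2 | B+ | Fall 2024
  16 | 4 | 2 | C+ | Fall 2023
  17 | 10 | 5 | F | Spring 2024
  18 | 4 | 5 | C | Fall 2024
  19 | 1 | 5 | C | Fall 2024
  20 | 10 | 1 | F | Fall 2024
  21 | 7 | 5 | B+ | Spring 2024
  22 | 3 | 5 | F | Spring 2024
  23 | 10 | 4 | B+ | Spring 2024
SELECT id, grade FROM enrollments WHERE grade <> 'B-'

Execution result:
id | grade
1 | F
2 | C
3 | A-
4 | D
5 | D
6 | B
7 | A
8 | F
9 | C-
10 | C-
11 | B
12 | D
13 | B
15 | B+
16 | C+
17 | F
18 | C
19 | C
20 | F
21 | B+
22 | F
23 | B+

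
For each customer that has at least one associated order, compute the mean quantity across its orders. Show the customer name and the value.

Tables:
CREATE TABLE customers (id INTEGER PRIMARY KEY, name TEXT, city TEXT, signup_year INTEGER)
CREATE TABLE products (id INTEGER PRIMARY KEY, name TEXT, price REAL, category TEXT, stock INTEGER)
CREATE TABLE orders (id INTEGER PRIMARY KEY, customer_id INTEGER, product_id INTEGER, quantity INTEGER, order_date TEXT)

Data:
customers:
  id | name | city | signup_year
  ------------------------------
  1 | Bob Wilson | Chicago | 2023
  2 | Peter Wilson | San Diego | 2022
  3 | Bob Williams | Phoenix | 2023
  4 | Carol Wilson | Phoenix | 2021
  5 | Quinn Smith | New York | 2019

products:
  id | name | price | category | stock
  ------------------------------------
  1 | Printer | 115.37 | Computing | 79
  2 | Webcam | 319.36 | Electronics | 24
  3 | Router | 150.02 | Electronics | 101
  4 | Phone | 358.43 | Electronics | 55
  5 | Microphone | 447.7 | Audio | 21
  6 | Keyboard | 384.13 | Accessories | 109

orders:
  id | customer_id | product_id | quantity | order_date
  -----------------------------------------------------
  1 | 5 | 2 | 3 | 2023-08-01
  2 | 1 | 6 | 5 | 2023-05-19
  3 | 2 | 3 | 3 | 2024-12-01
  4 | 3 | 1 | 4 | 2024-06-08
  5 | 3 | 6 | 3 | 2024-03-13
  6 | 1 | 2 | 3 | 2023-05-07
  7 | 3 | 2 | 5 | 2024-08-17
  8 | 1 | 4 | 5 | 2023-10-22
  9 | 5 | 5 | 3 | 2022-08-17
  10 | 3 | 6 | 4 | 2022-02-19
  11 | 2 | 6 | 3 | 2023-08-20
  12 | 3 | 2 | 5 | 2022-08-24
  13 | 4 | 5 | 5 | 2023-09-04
SELECT p.name, AVG(c.quantity) AS avg_quantity FROM orders c JOIN customers p ON c.customer_id = p.id GROUP BY p.id, p.name

Execution result:
name | avg_quantity
Bob Wilson | 4.33
Peter Wilson | 3.00
Bob Williams | 4.20
Carol Wilson | 5.00
Quinn Smith | 3.00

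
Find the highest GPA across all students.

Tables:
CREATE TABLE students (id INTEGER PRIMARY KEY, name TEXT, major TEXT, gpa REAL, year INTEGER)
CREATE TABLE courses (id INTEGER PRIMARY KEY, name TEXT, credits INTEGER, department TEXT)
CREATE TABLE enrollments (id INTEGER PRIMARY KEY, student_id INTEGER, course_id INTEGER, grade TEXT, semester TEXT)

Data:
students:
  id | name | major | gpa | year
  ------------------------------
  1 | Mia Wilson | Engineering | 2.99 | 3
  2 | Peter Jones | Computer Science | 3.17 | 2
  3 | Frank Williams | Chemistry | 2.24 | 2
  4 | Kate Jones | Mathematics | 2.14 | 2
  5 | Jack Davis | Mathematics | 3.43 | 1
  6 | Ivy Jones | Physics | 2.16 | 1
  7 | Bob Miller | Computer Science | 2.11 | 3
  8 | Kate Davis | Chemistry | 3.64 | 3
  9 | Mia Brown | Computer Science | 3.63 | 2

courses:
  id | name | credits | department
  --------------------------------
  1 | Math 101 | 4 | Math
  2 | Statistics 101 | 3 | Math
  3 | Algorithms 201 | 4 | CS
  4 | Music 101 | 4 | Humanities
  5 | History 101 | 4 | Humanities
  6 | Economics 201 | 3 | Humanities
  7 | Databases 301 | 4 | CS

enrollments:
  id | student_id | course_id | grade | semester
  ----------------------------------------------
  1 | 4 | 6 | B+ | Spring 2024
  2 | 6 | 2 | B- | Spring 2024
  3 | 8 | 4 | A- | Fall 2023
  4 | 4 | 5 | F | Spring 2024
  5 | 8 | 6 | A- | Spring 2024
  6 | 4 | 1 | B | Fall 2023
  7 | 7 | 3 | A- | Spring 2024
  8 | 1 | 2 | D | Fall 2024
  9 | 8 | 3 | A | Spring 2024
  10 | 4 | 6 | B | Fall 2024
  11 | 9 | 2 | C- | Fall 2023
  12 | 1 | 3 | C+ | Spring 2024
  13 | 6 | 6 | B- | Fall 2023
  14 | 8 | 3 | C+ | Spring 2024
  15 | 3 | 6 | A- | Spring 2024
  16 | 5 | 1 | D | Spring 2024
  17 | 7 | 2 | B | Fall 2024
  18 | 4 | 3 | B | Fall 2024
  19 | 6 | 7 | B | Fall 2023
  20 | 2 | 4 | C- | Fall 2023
SELECT MAX(gpa) FROM students

Execution result:
3.64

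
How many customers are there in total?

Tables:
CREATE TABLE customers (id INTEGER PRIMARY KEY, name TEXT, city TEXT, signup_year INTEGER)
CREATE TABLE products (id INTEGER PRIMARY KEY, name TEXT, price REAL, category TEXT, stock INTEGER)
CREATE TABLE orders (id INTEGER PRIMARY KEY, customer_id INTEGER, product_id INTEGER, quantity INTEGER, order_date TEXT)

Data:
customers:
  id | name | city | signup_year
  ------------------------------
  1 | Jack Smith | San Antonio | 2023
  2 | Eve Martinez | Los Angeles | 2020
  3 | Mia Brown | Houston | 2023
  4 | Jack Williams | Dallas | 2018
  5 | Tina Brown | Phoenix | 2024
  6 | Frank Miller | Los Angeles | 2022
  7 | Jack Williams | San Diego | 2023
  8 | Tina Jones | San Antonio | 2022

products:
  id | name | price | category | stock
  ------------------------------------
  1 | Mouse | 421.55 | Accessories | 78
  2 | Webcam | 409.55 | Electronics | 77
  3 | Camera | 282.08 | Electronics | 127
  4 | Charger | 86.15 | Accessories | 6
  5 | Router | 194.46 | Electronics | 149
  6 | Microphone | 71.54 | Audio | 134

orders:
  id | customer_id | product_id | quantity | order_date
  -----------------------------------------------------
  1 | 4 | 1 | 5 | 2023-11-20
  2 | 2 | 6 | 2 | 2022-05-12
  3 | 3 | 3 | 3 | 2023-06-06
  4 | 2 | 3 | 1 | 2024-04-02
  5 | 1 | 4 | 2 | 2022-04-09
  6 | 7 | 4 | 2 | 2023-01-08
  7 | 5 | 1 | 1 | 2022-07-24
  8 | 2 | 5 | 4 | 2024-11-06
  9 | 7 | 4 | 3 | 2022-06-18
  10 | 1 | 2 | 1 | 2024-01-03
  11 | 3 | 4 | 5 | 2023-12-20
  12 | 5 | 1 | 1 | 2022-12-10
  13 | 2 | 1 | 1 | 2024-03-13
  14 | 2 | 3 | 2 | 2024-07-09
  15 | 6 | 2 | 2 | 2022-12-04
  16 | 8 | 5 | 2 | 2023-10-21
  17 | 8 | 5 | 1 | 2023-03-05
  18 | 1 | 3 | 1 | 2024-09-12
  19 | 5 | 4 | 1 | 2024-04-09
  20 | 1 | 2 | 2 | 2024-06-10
SELECT COUNT(*) FROM customers

Execution result:
8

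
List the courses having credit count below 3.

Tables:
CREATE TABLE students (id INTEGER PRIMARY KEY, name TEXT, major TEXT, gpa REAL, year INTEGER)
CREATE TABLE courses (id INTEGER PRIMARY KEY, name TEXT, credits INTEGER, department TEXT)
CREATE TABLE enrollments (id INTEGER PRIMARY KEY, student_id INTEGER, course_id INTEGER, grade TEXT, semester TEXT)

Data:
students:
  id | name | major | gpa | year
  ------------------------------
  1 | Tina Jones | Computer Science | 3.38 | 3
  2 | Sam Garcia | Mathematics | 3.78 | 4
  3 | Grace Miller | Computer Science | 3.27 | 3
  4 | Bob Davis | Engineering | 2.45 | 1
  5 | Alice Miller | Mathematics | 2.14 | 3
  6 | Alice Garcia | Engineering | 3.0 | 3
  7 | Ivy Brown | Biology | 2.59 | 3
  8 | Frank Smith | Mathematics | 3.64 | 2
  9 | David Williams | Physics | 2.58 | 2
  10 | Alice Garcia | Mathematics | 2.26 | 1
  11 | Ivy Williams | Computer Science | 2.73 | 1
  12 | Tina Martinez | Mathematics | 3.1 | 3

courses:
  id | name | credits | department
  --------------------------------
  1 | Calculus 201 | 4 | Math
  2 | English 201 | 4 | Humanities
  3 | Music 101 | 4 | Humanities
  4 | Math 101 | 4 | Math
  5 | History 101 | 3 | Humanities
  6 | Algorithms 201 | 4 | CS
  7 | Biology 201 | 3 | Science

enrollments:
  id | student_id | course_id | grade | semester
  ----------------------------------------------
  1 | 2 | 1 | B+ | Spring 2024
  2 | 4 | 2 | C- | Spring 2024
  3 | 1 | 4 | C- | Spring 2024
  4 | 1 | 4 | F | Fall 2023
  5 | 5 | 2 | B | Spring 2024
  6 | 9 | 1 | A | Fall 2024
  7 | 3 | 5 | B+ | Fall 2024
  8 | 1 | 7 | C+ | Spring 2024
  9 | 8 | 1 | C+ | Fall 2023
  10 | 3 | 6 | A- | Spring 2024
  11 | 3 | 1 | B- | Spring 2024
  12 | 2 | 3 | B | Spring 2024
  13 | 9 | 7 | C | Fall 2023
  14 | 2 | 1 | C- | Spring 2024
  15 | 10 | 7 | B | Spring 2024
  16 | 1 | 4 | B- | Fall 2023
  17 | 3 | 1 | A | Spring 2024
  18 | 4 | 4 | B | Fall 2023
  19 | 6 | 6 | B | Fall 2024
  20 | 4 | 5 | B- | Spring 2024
SELECT name, credits FROM courses WHERE credits < 3

Execution result:
(no rows)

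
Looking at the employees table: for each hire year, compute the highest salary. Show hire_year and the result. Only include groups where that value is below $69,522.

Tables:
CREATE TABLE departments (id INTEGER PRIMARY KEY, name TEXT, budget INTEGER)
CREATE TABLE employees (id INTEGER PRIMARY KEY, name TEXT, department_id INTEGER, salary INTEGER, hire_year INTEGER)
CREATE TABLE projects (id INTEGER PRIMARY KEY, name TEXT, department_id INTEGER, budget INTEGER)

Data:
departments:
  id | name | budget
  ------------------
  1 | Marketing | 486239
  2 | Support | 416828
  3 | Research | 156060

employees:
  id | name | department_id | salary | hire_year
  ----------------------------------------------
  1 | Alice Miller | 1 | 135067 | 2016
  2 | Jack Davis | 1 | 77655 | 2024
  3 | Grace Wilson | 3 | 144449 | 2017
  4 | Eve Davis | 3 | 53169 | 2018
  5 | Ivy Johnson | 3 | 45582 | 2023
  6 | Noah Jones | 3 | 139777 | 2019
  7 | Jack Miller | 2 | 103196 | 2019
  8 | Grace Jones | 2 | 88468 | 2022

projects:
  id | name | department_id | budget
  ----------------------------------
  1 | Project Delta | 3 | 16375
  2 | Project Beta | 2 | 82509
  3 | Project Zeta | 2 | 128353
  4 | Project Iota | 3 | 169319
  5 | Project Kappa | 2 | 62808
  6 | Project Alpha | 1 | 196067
SELECT hire_year, MAX(salary) AS max_salary FROM employees GROUP BY hire_year HAVING MAX(salary) < 69522

Execution result:
hire_year | max_salary
2018 | 53169
2023 | 45582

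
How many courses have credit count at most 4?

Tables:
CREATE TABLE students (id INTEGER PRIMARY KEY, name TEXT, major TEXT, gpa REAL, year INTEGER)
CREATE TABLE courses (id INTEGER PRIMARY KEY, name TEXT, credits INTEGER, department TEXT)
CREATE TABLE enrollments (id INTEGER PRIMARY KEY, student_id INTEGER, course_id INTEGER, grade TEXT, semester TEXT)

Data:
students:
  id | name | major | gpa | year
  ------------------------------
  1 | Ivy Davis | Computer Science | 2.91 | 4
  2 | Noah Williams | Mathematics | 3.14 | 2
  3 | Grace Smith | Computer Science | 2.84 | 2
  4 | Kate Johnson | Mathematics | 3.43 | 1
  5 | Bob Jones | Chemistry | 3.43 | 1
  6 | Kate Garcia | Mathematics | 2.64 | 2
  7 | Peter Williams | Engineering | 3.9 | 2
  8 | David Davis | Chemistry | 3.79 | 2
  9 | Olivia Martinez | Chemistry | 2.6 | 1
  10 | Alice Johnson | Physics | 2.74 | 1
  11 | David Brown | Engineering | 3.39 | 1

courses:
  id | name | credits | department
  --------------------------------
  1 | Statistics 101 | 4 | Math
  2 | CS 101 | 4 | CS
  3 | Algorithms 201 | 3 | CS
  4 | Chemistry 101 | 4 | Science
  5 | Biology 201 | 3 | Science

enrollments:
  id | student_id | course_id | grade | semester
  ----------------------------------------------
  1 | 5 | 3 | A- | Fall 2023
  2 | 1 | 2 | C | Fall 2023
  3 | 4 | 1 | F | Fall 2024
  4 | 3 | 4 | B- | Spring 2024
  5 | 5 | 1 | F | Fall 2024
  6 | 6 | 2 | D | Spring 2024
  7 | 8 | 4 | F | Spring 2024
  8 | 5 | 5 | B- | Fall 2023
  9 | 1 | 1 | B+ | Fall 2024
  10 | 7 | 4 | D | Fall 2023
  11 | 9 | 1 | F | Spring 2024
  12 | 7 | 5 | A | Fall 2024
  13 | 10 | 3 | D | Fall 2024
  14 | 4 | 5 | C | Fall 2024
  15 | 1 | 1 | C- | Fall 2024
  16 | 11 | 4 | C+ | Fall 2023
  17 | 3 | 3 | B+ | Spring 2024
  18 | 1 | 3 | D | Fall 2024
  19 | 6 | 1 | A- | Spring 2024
SELECT COUNT(*) FROM courses WHERE credits <= 4

Execution result:
5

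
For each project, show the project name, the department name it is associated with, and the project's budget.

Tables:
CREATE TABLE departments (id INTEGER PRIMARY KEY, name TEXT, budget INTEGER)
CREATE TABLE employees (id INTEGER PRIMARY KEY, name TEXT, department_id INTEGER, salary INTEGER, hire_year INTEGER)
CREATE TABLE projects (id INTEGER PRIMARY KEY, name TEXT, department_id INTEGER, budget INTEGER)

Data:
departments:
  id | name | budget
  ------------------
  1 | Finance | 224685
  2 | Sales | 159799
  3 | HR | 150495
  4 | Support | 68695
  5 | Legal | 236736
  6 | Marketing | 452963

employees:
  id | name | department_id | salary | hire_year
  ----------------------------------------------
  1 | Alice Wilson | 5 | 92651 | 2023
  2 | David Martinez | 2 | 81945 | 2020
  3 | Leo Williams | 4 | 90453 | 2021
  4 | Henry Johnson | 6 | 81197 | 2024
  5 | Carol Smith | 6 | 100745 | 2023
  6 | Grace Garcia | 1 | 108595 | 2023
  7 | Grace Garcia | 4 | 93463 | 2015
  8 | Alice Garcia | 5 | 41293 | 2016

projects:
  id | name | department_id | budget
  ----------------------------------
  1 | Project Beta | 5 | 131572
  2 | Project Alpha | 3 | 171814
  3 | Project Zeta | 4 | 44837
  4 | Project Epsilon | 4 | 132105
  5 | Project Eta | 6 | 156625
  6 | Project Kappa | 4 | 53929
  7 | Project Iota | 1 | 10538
SELECT c.name, p.name AS department, c.budget FROM projects c JOIN departments p ON c.department_id = p.id

Execution result:
name | department | budget
Project Beta | Legal | 131572
Project Alpha | HR | 171814
Project Zeta | Support | 44837
Project Epsilon | Support | 132105
Project Eta | Marketing | 156625
Project Kappa | Support | 53929
Project Iota | Finance | 10538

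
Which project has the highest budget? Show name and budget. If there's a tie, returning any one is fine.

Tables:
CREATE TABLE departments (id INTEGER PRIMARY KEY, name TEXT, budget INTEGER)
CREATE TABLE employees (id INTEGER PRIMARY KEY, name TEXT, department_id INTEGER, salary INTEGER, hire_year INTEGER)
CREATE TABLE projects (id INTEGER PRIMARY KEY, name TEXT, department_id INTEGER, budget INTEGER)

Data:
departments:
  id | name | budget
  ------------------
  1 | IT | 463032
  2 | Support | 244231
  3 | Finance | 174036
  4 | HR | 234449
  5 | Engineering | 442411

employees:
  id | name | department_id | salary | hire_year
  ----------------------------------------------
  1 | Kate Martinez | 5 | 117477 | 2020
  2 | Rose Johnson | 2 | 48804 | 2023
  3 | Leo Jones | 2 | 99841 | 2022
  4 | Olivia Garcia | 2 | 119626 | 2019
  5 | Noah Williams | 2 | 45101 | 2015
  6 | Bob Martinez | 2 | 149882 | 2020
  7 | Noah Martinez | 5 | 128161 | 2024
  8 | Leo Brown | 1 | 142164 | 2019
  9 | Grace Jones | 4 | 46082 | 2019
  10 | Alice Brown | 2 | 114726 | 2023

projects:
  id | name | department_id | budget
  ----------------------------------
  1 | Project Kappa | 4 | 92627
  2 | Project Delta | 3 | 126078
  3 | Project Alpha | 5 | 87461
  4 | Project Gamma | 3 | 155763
SELECT name, budget FROM projects ORDER BY budget DESC LIMIT 1

Execution result:
name | budget
Project Gamma | 155763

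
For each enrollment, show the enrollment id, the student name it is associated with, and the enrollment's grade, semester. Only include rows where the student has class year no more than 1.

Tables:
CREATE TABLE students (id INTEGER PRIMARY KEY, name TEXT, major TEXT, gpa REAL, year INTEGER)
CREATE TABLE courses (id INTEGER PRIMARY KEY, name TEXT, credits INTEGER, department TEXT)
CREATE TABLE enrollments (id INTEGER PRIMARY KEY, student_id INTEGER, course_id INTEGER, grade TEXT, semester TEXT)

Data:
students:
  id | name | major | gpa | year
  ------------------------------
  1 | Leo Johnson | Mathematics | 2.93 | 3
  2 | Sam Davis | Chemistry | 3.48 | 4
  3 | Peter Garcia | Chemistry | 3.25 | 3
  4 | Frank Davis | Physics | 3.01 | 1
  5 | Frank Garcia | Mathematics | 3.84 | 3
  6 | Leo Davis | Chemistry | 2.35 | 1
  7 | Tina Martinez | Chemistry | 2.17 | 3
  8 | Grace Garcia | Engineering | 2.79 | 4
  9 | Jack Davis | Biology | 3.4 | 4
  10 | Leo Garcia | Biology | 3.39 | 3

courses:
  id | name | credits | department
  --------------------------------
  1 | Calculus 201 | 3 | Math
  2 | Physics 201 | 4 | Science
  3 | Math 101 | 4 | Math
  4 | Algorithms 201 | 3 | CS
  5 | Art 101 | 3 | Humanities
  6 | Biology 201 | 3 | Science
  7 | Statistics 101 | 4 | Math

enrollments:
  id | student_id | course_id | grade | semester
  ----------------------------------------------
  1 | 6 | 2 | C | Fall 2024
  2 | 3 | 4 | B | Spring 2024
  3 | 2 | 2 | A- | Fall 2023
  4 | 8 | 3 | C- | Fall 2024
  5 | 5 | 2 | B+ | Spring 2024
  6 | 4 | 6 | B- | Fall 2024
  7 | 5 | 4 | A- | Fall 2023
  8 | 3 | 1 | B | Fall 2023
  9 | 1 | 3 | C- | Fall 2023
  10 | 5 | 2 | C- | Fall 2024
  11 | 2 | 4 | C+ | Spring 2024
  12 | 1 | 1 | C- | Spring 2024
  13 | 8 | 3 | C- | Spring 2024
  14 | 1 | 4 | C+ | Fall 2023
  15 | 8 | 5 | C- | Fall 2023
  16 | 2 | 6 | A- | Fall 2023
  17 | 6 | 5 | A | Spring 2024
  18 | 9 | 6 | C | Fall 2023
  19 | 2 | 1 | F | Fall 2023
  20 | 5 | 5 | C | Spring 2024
SELECT c.id, p.name AS student, c.grade, c.semester FROM enrollments c JOIN students p ON c.student_id = p.id WHERE p.year <= 1

Execution result:
id | student | grade | semester
1 | Leo Davis | C | Fall 2024
6 | Frank Davis | B- | Fall 2024
17 | Leo Davis | A | Spring 2024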